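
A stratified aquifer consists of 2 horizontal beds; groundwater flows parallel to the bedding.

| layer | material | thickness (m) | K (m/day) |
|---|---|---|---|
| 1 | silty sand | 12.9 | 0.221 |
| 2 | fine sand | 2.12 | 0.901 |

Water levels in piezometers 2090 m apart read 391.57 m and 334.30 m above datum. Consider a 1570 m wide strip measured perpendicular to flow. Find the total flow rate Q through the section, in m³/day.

Flow is parallel to layering, so each bed carries its own Darcy discharge and the transmissivities add.
Σ(K_i·b_i) = 0.221×12.9 + 0.901×2.12 = 4.761 m²/day.
Hydraulic gradient i = (391.57 − 334.30) / 2090 = 57.27 / 2090 = 0.02740.
Q = Σ(K_i·b_i) · W · i = 4.761 × 1570 × 0.02740 = 204.8 m³/day.

205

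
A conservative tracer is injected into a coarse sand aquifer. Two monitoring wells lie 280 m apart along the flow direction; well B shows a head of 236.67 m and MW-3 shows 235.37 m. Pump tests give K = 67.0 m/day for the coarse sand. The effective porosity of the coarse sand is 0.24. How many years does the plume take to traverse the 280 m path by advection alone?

0.591

Hydraulic gradient i = (236.67 − 235.37) / 280 = 1.3 / 280 = 0.004643.
Darcy flux q = K · i = 67.00 × 0.004643 = 0.3111 m/day.
Seepage velocity v = q / n_e = 0.3111 / 0.24 = 1.296 m/day.
Travel time t = L / v = 280 / 1.296 = 216.0 days = 0.5915 years.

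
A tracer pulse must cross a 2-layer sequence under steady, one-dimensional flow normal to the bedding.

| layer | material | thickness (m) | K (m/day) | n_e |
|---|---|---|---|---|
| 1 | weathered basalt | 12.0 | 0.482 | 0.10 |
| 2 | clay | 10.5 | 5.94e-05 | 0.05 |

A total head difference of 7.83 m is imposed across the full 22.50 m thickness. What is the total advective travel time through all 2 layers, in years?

107

With flow normal to the layers, continuity requires the same specific discharge q through every layer.
Σ(b_i/K_i) = 12.0/0.482 + 10.5/5.94e-05 = 1.768e+05 d.
q = Δh / Σ(b_i/K_i) = 7.83 / 1.768e+05 = 4.429e-05 m/day.
In each layer the seepage velocity is v_i = q/n_i, so the layer transit time is t_i = b_i·n_i / q:
  layer 1 (weathered basalt): t_1 = 12.0 × 0.10 / 4.429e-05 = 27095 d
  layer 2 (clay): t_2 = 10.5 × 0.05 / 4.429e-05 = 11854 d
Total t = Σ t_i = 38949 days = 106.6 years.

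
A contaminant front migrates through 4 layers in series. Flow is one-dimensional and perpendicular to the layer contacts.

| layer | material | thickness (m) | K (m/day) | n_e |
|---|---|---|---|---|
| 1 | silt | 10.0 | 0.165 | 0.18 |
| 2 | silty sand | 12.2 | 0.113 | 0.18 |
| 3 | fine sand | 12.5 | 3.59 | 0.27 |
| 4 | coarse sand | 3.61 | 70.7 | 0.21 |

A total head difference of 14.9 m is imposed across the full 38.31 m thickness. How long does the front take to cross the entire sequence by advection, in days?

93.9

With flow normal to the layers, continuity requires the same specific discharge q through every layer.
Σ(b_i/K_i) = 10.0/0.165 + 12.2/0.113 + 12.5/3.59 + 3.61/70.7 = 172.1 d.
q = Δh / Σ(b_i/K_i) = 14.9 / 172.1 = 0.08658 m/day.
In each layer the seepage velocity is v_i = q/n_i, so the layer transit time is t_i = b_i·n_i / q:
  layer 1 (silt): t_1 = 10.0 × 0.18 / 0.08658 = 20.79 d
  layer 2 (silty sand): t_2 = 12.2 × 0.18 / 0.08658 = 25.37 d
  layer 3 (fine sand): t_3 = 12.5 × 0.27 / 0.08658 = 38.98 d
  layer 4 (coarse sand): t_4 = 3.61 × 0.21 / 0.08658 = 8.756 d
Total t = Σ t_i = 93.90 days.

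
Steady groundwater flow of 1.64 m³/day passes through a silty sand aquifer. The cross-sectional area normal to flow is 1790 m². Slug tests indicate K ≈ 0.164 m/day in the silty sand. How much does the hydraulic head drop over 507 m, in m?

2.83

From Q = K·A·i, i = Q / (K·A) = 1.64 / (0.1640 × 1790) = 0.005587.
Head loss Δh = i · L = 0.005587 × 507 = 2.832 m.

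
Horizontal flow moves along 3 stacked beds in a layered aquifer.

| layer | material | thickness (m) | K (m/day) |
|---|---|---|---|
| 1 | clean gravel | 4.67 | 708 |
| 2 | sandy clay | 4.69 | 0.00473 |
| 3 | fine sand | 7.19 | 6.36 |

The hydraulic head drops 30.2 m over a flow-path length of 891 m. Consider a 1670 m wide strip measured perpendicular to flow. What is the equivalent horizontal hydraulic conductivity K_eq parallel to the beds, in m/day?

Flow is parallel to layering, so each bed carries its own Darcy discharge and the transmissivities add.
Σ(K_i·b_i) = 708×4.67 + 0.00473×4.69 + 6.36×7.19 = 3352 m²/day.
Total thickness b = 16.55 m, so K_eq = Σ(K_i·b_i)/b = 202.5 m/day.

203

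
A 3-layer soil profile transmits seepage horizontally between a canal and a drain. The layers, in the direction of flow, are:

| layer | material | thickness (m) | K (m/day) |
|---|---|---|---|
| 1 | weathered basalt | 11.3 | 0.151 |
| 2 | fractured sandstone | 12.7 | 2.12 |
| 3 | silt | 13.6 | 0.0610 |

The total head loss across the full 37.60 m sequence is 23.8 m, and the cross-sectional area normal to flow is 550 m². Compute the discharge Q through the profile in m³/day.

43.1

Flow is perpendicular to layering, so the layers act in series and the equivalent K is the thickness-weighted harmonic mean.
Total thickness L = 11.3 + 12.7 + 13.6 = 37.60 m.
Σ(b_i/K_i) = 11.3/0.151 + 12.7/2.12 + 13.6/0.0610 = 303.8 d.
K_eq = L / Σ(b_i/K_i) = 37.60 / 303.8 = 0.1238 m/day.
Q = K_eq · A · (Δh/L) = 0.1238 × 550 × (23.8/37.60) = 43.09 m³/day.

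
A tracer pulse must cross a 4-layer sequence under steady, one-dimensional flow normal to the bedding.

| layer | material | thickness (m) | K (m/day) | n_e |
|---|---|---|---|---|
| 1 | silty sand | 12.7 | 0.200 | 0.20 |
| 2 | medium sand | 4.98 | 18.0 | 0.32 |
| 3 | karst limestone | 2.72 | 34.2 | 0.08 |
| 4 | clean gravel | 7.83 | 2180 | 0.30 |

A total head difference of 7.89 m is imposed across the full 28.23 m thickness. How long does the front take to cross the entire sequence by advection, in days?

With flow normal to the layers, continuity requires the same specific discharge q through every layer.
Σ(b_i/K_i) = 12.7/0.200 + 4.98/18.0 + 2.72/34.2 + 7.83/2180 = 63.86 d.
q = Δh / Σ(b_i/K_i) = 7.89 / 63.86 = 0.1236 m/day.
In each layer the seepage velocity is v_i = q/n_i, so the layer transit time is t_i = b_i·n_i / q:
  layer 1 (silty sand): t_1 = 12.7 × 0.20 / 0.1236 = 20.56 d
  layer 2 (medium sand): t_2 = 4.98 × 0.32 / 0.1236 = 12.90 d
  layer 3 (karst limestone): t_3 = 2.72 × 0.08 / 0.1236 = 1.761 d
  layer 4 (clean gravel): t_4 = 7.83 × 0.30 / 0.1236 = 19.01 d
Total t = Σ t_i = 54.23 days.

54.2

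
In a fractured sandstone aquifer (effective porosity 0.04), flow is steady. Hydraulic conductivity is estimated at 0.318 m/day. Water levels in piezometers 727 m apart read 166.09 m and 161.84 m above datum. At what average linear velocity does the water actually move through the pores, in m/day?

0.0465

Hydraulic gradient i = (166.09 − 161.84) / 727 = 4.25 / 727 = 0.005846.
Darcy flux q = K · i = 0.3180 × 0.005846 = 0.001859 m/day.
Seepage velocity v = q / n_e = 0.001859 / 0.04 = 0.04648 m/day.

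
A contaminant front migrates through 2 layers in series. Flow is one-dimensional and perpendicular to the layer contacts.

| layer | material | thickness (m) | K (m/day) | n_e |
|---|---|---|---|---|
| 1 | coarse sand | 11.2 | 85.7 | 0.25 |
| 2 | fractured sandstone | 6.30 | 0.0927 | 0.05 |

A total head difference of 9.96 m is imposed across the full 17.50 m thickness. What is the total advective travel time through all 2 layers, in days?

21.3

With flow normal to the layers, continuity requires the same specific discharge q through every layer.
Σ(b_i/K_i) = 11.2/85.7 + 6.30/0.0927 = 68.09 d.
q = Δh / Σ(b_i/K_i) = 9.96 / 68.09 = 0.1463 m/day.
In each layer the seepage velocity is v_i = q/n_i, so the layer transit time is t_i = b_i·n_i / q:
  layer 1 (coarse sand): t_1 = 11.2 × 0.25 / 0.1463 = 19.14 d
  layer 2 (fractured sandstone): t_2 = 6.30 × 0.05 / 0.1463 = 2.154 d
Total t = Σ t_i = 21.30 days.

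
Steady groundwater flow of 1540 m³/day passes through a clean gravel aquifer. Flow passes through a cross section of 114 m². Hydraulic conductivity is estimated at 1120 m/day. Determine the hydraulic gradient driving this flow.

0.0121

From Q = K·A·i, i = Q / (K·A) = 1540 / (1120 × 114.0) = 0.01206.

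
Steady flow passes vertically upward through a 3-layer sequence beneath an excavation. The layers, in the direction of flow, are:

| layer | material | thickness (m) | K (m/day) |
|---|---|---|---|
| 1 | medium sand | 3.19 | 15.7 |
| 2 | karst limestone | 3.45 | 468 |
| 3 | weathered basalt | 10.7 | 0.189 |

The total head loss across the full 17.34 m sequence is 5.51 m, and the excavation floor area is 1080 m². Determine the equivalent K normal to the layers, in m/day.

0.305

Flow is perpendicular to layering, so the layers act in series and the equivalent K is the thickness-weighted harmonic mean.
Total thickness L = 3.19 + 3.45 + 10.7 = 17.34 m.
Σ(b_i/K_i) = 3.19/15.7 + 3.45/468 + 10.7/0.189 = 56.82 d.
K_eq = L / Σ(b_i/K_i) = 17.34 / 56.82 = 0.3052 m/day.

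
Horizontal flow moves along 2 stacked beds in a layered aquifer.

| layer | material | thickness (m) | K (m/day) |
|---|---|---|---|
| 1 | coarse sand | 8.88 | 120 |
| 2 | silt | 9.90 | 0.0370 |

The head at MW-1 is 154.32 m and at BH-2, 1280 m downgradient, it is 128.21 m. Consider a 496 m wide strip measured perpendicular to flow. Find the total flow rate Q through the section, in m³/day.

10800

Flow is parallel to layering, so each bed carries its own Darcy discharge and the transmissivities add.
Σ(K_i·b_i) = 120×8.88 + 0.0370×9.90 = 1066 m²/day.
Hydraulic gradient i = (154.32 − 128.21) / 1280 = 26.11 / 1280 = 0.02040.
Q = Σ(K_i·b_i) · W · i = 1066 × 496 × 0.02040 = 10785 m³/day.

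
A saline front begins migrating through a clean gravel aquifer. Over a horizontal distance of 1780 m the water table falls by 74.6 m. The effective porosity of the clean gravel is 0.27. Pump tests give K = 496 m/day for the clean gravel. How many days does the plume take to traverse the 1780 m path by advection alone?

23.1

Hydraulic gradient i = Δh / L = 74.6 / 1780 = 0.04191.
Darcy flux q = K · i = 496.0 × 0.04191 = 20.79 m/day.
Seepage velocity v = q / n_e = 20.79 / 0.27 = 76.99 m/day.
Travel time t = L / v = 1780 / 76.99 = 23.12 days.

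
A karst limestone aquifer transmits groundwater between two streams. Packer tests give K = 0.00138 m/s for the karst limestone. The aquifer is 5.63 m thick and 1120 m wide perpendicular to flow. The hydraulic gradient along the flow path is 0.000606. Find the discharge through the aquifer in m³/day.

Convert K: 0.00138 m/s × 86400 = 119.2 m/day.
Cross-sectional area A = 1120 × 5.63 = 6306 m².
Hydraulic gradient i = 0.000606.
Darcy's law: Q = K · A · i = 119.2 × 6306 × 0.0006060 = 455.6 m³/day.

456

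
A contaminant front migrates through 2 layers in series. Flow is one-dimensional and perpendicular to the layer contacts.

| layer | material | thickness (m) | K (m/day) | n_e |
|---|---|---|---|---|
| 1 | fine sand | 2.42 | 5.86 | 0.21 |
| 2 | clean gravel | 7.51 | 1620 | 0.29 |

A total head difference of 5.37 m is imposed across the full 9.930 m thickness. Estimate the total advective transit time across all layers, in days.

With flow normal to the layers, continuity requires the same specific discharge q through every layer.
Σ(b_i/K_i) = 2.42/5.86 + 7.51/1620 = 0.4176 d.
q = Δh / Σ(b_i/K_i) = 5.37 / 0.4176 = 12.86 m/day.
In each layer the seepage velocity is v_i = q/n_i, so the layer transit time is t_i = b_i·n_i / q:
  layer 1 (fine sand): t_1 = 2.42 × 0.21 / 12.86 = 0.03952 d
  layer 2 (clean gravel): t_2 = 7.51 × 0.29 / 12.86 = 0.1694 d
Total t = Σ t_i = 0.2089 days.

0.209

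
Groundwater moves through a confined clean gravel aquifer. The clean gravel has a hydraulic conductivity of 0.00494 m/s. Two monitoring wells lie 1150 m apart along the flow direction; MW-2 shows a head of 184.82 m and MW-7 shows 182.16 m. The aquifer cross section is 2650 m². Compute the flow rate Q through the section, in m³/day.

Convert K: 0.00494 m/s × 86400 = 426.8 m/day.
Hydraulic gradient i = (184.82 − 182.16) / 1150 = 2.66 / 1150 = 0.002313.
Darcy's law: Q = K · A · i = 426.8 × 2650 × 0.002313 = 2616 m³/day.

2620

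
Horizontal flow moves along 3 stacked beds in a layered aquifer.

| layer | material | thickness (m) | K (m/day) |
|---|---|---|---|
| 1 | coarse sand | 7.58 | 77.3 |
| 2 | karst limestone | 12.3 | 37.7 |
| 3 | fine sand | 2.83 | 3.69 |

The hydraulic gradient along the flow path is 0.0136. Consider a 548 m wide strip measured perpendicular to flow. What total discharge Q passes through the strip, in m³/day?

7900

Flow is parallel to layering, so each bed carries its own Darcy discharge and the transmissivities add.
Σ(K_i·b_i) = 77.3×7.58 + 37.7×12.3 + 3.69×2.83 = 1060 m²/day.
Hydraulic gradient i = 0.0136.
Q = Σ(K_i·b_i) · W · i = 1060 × 548 × 0.01360 = 7901 m³/day.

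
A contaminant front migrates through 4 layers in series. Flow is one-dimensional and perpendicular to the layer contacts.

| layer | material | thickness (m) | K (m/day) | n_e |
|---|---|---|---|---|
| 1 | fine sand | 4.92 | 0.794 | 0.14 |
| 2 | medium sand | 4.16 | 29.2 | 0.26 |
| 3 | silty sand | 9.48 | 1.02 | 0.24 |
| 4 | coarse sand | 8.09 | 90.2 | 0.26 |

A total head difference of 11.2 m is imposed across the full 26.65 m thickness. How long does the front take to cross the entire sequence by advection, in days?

8.63

With flow normal to the layers, continuity requires the same specific discharge q through every layer.
Σ(b_i/K_i) = 4.92/0.794 + 4.16/29.2 + 9.48/1.02 + 8.09/90.2 = 15.72 d.
q = Δh / Σ(b_i/K_i) = 11.2 / 15.72 = 0.7123 m/day.
In each layer the seepage velocity is v_i = q/n_i, so the layer transit time is t_i = b_i·n_i / q:
  layer 1 (fine sand): t_1 = 4.92 × 0.14 / 0.7123 = 0.9669 d
  layer 2 (medium sand): t_2 = 4.16 × 0.26 / 0.7123 = 1.518 d
  layer 3 (silty sand): t_3 = 9.48 × 0.24 / 0.7123 = 3.194 d
  layer 4 (coarse sand): t_4 = 8.09 × 0.26 / 0.7123 = 2.953 d
Total t = Σ t_i = 8.632 days.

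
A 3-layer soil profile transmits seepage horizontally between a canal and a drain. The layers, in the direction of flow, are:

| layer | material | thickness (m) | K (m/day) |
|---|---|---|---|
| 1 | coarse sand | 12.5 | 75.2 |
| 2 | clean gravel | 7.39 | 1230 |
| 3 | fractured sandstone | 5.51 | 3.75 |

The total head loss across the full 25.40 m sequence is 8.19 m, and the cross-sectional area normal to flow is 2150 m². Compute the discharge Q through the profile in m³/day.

10700

Flow is perpendicular to layering, so the layers act in series and the equivalent K is the thickness-weighted harmonic mean.
Total thickness L = 12.5 + 7.39 + 5.51 = 25.40 m.
Σ(b_i/K_i) = 12.5/75.2 + 7.39/1230 + 5.51/3.75 = 1.642 d.
K_eq = L / Σ(b_i/K_i) = 25.40 / 1.642 = 15.47 m/day.
Q = K_eq · A · (Δh/L) = 15.47 × 2150 × (8.19/25.40) = 10727 m³/day.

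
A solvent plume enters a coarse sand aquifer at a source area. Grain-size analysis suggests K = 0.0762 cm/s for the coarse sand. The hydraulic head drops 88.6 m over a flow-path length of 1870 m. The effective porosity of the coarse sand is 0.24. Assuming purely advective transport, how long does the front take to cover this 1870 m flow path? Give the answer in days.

Convert K: 0.0762 cm/s × 864 = 65.84 m/day.
Hydraulic gradient i = Δh / L = 88.6 / 1870 = 0.04738.
Darcy flux q = K · i = 65.84 × 0.04738 = 3.119 m/day.
Seepage velocity v = q / n_e = 3.119 / 0.24 = 13.00 m/day.
Travel time t = L / v = 1870 / 13.00 = 143.9 days.

144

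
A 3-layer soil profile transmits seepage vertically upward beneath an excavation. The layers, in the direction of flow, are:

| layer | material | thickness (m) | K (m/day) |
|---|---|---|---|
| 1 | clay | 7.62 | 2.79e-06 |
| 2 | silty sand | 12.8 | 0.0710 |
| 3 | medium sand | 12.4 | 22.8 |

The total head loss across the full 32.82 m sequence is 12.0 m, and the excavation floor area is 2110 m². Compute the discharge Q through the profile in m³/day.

0.00927

Flow is perpendicular to layering, so the layers act in series and the equivalent K is the thickness-weighted harmonic mean.
Total thickness L = 7.62 + 12.8 + 12.4 = 32.82 m.
Σ(b_i/K_i) = 7.62/2.79e-06 + 12.8/0.0710 + 12.4/22.8 = 2.731e+06 d.
K_eq = L / Σ(b_i/K_i) = 32.82 / 2.731e+06 = 1.202e-05 m/day.
Q = K_eq · A · (Δh/L) = 1.202e-05 × 2110 × (12.0/32.82) = 0.009270 m³/day.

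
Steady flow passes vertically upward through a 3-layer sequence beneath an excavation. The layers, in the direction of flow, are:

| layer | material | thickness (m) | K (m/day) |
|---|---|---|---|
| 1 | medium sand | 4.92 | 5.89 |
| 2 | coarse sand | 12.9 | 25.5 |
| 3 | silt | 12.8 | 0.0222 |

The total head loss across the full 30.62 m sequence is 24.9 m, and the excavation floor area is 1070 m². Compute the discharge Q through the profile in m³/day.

46.1

Flow is perpendicular to layering, so the layers act in series and the equivalent K is the thickness-weighted harmonic mean.
Total thickness L = 4.92 + 12.9 + 12.8 = 30.62 m.
Σ(b_i/K_i) = 4.92/5.89 + 12.9/25.5 + 12.8/0.0222 = 577.9 d.
K_eq = L / Σ(b_i/K_i) = 30.62 / 577.9 = 0.05298 m/day.
Q = K_eq · A · (Δh/L) = 0.05298 × 1070 × (24.9/30.62) = 46.10 m³/day.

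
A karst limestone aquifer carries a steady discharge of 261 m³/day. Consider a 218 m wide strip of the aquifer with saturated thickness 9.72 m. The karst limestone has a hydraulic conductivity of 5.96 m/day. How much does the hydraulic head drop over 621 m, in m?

12.8

Cross-sectional area A = 218 × 9.72 = 2119 m².
From Q = K·A·i, i = Q / (K·A) = 261 / (5.960 × 2119) = 0.02067.
Head loss Δh = i · L = 0.02067 × 621 = 12.83 m.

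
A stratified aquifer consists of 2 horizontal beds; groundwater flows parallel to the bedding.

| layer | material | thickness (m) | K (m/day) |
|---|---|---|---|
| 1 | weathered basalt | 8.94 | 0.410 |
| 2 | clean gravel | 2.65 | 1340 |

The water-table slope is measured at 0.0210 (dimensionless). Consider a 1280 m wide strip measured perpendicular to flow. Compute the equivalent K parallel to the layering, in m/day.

Flow is parallel to layering, so each bed carries its own Darcy discharge and the transmissivities add.
Σ(K_i·b_i) = 0.410×8.94 + 1340×2.65 = 3555 m²/day.
Total thickness b = 11.59 m, so K_eq = Σ(K_i·b_i)/b = 306.7 m/day.

307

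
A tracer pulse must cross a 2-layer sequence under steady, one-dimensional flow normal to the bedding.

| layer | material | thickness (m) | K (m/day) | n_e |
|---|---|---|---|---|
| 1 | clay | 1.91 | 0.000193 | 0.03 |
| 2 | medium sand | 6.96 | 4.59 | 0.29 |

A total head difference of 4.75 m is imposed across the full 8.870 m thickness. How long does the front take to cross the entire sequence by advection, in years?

With flow normal to the layers, continuity requires the same specific discharge q through every layer.
Σ(b_i/K_i) = 1.91/0.000193 + 6.96/4.59 = 9898 d.
q = Δh / Σ(b_i/K_i) = 4.75 / 9898 = 0.0004799 m/day.
In each layer the seepage velocity is v_i = q/n_i, so the layer transit time is t_i = b_i·n_i / q:
  layer 1 (clay): t_1 = 1.91 × 0.03 / 0.0004799 = 119.4 d
  layer 2 (medium sand): t_2 = 6.96 × 0.29 / 0.0004799 = 4206 d
Total t = Σ t_i = 4325 days = 11.84 years.

11.8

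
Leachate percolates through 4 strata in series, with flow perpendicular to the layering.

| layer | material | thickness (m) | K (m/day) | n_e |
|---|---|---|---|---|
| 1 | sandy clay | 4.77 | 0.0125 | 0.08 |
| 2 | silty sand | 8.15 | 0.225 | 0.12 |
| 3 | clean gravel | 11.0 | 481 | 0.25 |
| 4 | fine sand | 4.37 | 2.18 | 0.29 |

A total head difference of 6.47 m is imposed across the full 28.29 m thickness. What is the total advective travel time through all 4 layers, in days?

With flow normal to the layers, continuity requires the same specific discharge q through every layer.
Σ(b_i/K_i) = 4.77/0.0125 + 8.15/0.225 + 11.0/481 + 4.37/2.18 = 419.8 d.
q = Δh / Σ(b_i/K_i) = 6.47 / 419.8 = 0.01541 m/day.
In each layer the seepage velocity is v_i = q/n_i, so the layer transit time is t_i = b_i·n_i / q:
  layer 1 (sandy clay): t_1 = 4.77 × 0.08 / 0.01541 = 24.76 d
  layer 2 (silty sand): t_2 = 8.15 × 0.12 / 0.01541 = 63.46 d
  layer 3 (clean gravel): t_3 = 11.0 × 0.25 / 0.01541 = 178.5 d
  layer 4 (fine sand): t_4 = 4.37 × 0.29 / 0.01541 = 82.24 d
Total t = Σ t_i = 348.9 days.

349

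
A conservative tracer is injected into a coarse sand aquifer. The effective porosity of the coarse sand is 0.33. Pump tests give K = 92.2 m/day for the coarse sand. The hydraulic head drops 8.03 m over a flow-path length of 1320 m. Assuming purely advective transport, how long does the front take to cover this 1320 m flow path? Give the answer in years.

Hydraulic gradient i = Δh / L = 8.03 / 1320 = 0.006083.
Darcy flux q = K · i = 92.20 × 0.006083 = 0.5609 m/day.
Seepage velocity v = q / n_e = 0.5609 / 0.33 = 1.700 m/day.
Travel time t = L / v = 1320 / 1.700 = 776.6 days = 2.126 years.

2.13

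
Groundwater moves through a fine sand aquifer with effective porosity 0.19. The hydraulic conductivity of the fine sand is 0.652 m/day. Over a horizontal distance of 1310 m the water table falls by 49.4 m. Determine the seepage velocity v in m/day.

Hydraulic gradient i = Δh / L = 49.4 / 1310 = 0.03771.
Darcy flux q = K · i = 0.6520 × 0.03771 = 0.02459 m/day.
Seepage velocity v = q / n_e = 0.02459 / 0.19 = 0.1294 m/day.

0.129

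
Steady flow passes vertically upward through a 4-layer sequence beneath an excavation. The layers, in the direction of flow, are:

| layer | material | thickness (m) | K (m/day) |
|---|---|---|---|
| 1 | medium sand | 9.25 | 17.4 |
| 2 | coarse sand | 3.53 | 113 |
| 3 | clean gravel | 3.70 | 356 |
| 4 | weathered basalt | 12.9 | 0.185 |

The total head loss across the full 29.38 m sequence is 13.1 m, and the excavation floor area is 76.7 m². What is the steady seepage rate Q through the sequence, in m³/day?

Flow is perpendicular to layering, so the layers act in series and the equivalent K is the thickness-weighted harmonic mean.
Total thickness L = 9.25 + 3.53 + 3.70 + 12.9 = 29.38 m.
Σ(b_i/K_i) = 9.25/17.4 + 3.53/113 + 3.70/356 + 12.9/0.185 = 70.30 d.
K_eq = L / Σ(b_i/K_i) = 29.38 / 70.30 = 0.4179 m/day.
Q = K_eq · A · (Δh/L) = 0.4179 × 76.7 × (13.1/29.38) = 14.29 m³/day.

14.3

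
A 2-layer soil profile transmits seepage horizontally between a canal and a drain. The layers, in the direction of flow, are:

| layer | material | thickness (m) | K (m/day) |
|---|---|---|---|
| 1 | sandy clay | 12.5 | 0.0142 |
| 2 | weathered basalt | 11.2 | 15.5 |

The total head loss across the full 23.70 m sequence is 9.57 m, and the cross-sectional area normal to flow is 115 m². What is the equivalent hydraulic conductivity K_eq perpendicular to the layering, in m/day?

0.0269

Flow is perpendicular to layering, so the layers act in series and the equivalent K is the thickness-weighted harmonic mean.
Total thickness L = 12.5 + 11.2 = 23.70 m.
Σ(b_i/K_i) = 12.5/0.0142 + 11.2/15.5 = 881.0 d.
K_eq = L / Σ(b_i/K_i) = 23.70 / 881.0 = 0.02690 m/day.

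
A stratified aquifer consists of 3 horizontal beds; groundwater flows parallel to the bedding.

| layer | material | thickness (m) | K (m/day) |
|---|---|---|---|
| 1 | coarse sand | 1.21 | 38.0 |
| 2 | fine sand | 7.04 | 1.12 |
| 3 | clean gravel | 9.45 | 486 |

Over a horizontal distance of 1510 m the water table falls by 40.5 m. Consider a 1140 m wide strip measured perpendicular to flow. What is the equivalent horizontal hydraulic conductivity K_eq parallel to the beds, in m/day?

Flow is parallel to layering, so each bed carries its own Darcy discharge and the transmissivities add.
Σ(K_i·b_i) = 38.0×1.21 + 1.12×7.04 + 486×9.45 = 4647 m²/day.
Total thickness b = 17.70 m, so K_eq = Σ(K_i·b_i)/b = 262.5 m/day.

263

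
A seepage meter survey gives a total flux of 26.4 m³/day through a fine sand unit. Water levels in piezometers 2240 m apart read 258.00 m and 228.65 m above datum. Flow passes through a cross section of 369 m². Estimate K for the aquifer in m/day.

5.46

Hydraulic gradient i = (258.00 − 228.65) / 2240 = 29.35 / 2240 = 0.01310.
From Q = K·A·i, K = Q / (A·i) = 26.4 / (369.0 × 0.01310) = 5.460 m/day.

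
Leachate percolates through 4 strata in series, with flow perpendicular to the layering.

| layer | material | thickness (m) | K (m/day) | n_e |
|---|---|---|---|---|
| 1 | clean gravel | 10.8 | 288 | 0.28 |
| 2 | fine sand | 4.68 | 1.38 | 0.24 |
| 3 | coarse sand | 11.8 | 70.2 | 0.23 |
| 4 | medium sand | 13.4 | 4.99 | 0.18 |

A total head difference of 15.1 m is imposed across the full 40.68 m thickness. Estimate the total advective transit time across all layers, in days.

With flow normal to the layers, continuity requires the same specific discharge q through every layer.
Σ(b_i/K_i) = 10.8/288 + 4.68/1.38 + 11.8/70.2 + 13.4/4.99 = 6.282 d.
q = Δh / Σ(b_i/K_i) = 15.1 / 6.282 = 2.404 m/day.
In each layer the seepage velocity is v_i = q/n_i, so the layer transit time is t_i = b_i·n_i / q:
  layer 1 (clean gravel): t_1 = 10.8 × 0.28 / 2.404 = 1.258 d
  layer 2 (fine sand): t_2 = 4.68 × 0.24 / 2.404 = 0.4673 d
  layer 3 (coarse sand): t_3 = 11.8 × 0.23 / 2.404 = 1.129 d
  layer 4 (medium sand): t_4 = 13.4 × 0.18 / 2.404 = 1.003 d
Total t = Σ t_i = 3.858 days.

3.86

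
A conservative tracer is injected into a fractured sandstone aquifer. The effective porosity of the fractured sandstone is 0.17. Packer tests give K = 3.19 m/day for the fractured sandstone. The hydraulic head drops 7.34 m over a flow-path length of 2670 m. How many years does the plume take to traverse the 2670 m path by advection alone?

142

Hydraulic gradient i = Δh / L = 7.34 / 2670 = 0.002749.
Darcy flux q = K · i = 3.190 × 0.002749 = 0.008770 m/day.
Seepage velocity v = q / n_e = 0.008770 / 0.17 = 0.05159 m/day.
Travel time t = L / v = 2670 / 0.05159 = 51759 days = 141.7 years.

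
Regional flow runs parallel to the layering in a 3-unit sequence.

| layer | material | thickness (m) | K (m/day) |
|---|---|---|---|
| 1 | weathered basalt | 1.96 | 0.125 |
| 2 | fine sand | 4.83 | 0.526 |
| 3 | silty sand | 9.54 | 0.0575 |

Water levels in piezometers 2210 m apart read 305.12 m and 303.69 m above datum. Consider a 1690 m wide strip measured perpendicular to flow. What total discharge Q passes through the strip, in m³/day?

3.65

Flow is parallel to layering, so each bed carries its own Darcy discharge and the transmissivities add.
Σ(K_i·b_i) = 0.125×1.96 + 0.526×4.83 + 0.0575×9.54 = 3.334 m²/day.
Hydraulic gradient i = (305.12 − 303.69) / 2210 = 1.43 / 2210 = 0.0006471.
Q = Σ(K_i·b_i) · W · i = 3.334 × 1690 × 0.0006471 = 3.646 m³/day.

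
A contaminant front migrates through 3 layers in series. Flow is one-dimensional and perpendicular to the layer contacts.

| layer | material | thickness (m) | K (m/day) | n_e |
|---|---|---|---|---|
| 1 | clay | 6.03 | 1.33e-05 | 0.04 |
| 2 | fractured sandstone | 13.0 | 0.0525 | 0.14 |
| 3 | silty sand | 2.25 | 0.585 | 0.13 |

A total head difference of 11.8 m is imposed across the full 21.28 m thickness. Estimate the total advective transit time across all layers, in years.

248

With flow normal to the layers, continuity requires the same specific discharge q through every layer.
Σ(b_i/K_i) = 6.03/1.33e-05 + 13.0/0.0525 + 2.25/0.585 = 4.536e+05 d.
q = Δh / Σ(b_i/K_i) = 11.8 / 4.536e+05 = 2.601e-05 m/day.
In each layer the seepage velocity is v_i = q/n_i, so the layer transit time is t_i = b_i·n_i / q:
  layer 1 (clay): t_1 = 6.03 × 0.04 / 2.601e-05 = 9273 d
  layer 2 (fractured sandstone): t_2 = 13.0 × 0.14 / 2.601e-05 = 69967 d
  layer 3 (silty sand): t_3 = 2.25 × 0.13 / 2.601e-05 = 11245 d
Total t = Σ t_i = 90485 days = 247.7 years.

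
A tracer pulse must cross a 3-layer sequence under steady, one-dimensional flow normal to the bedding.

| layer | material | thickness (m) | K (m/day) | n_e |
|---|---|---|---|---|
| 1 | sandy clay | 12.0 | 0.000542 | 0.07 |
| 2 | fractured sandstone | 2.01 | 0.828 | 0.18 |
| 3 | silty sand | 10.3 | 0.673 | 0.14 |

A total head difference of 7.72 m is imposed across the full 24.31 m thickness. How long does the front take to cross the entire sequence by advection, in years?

20.8

With flow normal to the layers, continuity requires the same specific discharge q through every layer.
Σ(b_i/K_i) = 12.0/0.000542 + 2.01/0.828 + 10.3/0.673 = 22158 d.
q = Δh / Σ(b_i/K_i) = 7.72 / 22158 = 0.0003484 m/day.
In each layer the seepage velocity is v_i = q/n_i, so the layer transit time is t_i = b_i·n_i / q:
  layer 1 (sandy clay): t_1 = 12.0 × 0.07 / 0.0003484 = 2411 d
  layer 2 (fractured sandstone): t_2 = 2.01 × 0.18 / 0.0003484 = 1038 d
  layer 3 (silty sand): t_3 = 10.3 × 0.14 / 0.0003484 = 4139 d
Total t = Σ t_i = 7588 days = 20.78 years.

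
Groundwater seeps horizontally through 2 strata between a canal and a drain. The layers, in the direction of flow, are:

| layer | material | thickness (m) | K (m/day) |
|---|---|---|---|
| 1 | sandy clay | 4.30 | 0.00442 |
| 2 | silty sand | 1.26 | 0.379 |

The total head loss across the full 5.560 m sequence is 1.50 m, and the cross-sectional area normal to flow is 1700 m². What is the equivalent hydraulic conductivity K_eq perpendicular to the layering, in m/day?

0.00570

Flow is perpendicular to layering, so the layers act in series and the equivalent K is the thickness-weighted harmonic mean.
Total thickness L = 4.30 + 1.26 = 5.560 m.
Σ(b_i/K_i) = 4.30/0.00442 + 1.26/0.379 = 976.2 d.
K_eq = L / Σ(b_i/K_i) = 5.560 / 976.2 = 0.005696 m/day.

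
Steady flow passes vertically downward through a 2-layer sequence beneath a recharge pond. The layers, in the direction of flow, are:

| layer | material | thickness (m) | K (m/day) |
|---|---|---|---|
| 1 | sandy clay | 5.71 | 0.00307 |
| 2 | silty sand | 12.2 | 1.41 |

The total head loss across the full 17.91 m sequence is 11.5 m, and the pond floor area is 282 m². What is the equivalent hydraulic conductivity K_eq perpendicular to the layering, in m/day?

0.00958

Flow is perpendicular to layering, so the layers act in series and the equivalent K is the thickness-weighted harmonic mean.
Total thickness L = 5.71 + 12.2 = 17.91 m.
Σ(b_i/K_i) = 5.71/0.00307 + 12.2/1.41 = 1869 d.
K_eq = L / Σ(b_i/K_i) = 17.91 / 1869 = 0.009585 m/day.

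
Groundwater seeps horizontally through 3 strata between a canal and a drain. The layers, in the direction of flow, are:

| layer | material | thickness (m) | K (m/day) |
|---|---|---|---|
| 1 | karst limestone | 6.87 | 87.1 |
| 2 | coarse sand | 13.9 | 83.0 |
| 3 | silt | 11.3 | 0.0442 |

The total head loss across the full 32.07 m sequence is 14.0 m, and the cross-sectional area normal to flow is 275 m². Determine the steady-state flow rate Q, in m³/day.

Flow is perpendicular to layering, so the layers act in series and the equivalent K is the thickness-weighted harmonic mean.
Total thickness L = 6.87 + 13.9 + 11.3 = 32.07 m.
Σ(b_i/K_i) = 6.87/87.1 + 13.9/83.0 + 11.3/0.0442 = 255.9 d.
K_eq = L / Σ(b_i/K_i) = 32.07 / 255.9 = 0.1253 m/day.
Q = K_eq · A · (Δh/L) = 0.1253 × 275 × (14.0/32.07) = 15.04 m³/day.

15.0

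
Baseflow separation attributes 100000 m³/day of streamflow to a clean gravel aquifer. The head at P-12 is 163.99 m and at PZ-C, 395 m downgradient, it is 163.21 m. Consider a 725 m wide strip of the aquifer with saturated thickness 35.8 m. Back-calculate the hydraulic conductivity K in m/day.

1950

Cross-sectional area A = 725 × 35.8 = 25955 m².
Hydraulic gradient i = (163.99 − 163.21) / 395 = 0.78 / 395 = 0.001975.
From Q = K·A·i, K = Q / (A·i) = 100000 / (25955 × 0.001975) = 1951 m/day.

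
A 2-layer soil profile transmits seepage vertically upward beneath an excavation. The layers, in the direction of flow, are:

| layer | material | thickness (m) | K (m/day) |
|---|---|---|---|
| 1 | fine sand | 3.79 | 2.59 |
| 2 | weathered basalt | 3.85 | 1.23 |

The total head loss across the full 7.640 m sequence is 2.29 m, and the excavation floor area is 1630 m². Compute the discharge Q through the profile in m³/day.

813

Flow is perpendicular to layering, so the layers act in series and the equivalent K is the thickness-weighted harmonic mean.
Total thickness L = 3.79 + 3.85 = 7.640 m.
Σ(b_i/K_i) = 3.79/2.59 + 3.85/1.23 = 4.593 d.
K_eq = L / Σ(b_i/K_i) = 7.640 / 4.593 = 1.663 m/day.
Q = K_eq · A · (Δh/L) = 1.663 × 1630 × (2.29/7.640) = 812.6 m³/day.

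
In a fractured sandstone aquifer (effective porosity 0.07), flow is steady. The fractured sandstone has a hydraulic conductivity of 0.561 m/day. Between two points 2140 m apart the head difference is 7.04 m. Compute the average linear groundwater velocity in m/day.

0.0264

Hydraulic gradient i = Δh / L = 7.04 / 2140 = 0.003290.
Darcy flux q = K · i = 0.5610 × 0.003290 = 0.001846 m/day.
Seepage velocity v = q / n_e = 0.001846 / 0.07 = 0.02636 m/day.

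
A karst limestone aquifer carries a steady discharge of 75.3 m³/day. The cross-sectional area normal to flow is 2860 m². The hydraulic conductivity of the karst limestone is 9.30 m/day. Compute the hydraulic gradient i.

0.00283

From Q = K·A·i, i = Q / (K·A) = 75.3 / (9.300 × 2860) = 0.002831.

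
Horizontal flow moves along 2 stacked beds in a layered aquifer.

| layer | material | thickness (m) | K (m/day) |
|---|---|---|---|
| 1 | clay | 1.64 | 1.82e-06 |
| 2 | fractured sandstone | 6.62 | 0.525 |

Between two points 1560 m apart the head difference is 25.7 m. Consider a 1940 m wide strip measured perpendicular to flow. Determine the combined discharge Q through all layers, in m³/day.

Flow is parallel to layering, so each bed carries its own Darcy discharge and the transmissivities add.
Σ(K_i·b_i) = 1.82e-06×1.64 + 0.525×6.62 = 3.476 m²/day.
Hydraulic gradient i = Δh / L = 25.7 / 1560 = 0.01647.
Q = Σ(K_i·b_i) · W · i = 3.476 × 1940 × 0.01647 = 111.1 m³/day.

111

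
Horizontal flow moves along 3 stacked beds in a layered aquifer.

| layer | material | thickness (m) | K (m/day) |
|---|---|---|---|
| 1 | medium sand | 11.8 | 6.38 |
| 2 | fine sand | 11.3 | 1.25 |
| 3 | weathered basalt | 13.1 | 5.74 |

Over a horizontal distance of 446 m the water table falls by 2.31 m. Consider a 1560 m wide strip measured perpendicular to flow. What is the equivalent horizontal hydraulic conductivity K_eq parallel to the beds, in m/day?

Flow is parallel to layering, so each bed carries its own Darcy discharge and the transmissivities add.
Σ(K_i·b_i) = 6.38×11.8 + 1.25×11.3 + 5.74×13.1 = 164.6 m²/day.
Total thickness b = 36.20 m, so K_eq = Σ(K_i·b_i)/b = 4.547 m/day.

4.55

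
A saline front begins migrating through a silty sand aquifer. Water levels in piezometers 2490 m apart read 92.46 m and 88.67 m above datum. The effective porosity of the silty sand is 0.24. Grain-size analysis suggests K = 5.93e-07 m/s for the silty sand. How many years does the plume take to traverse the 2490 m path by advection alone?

21000

Convert K: 5.93e-07 m/s × 86400 = 0.05124 m/day.
Hydraulic gradient i = (92.46 − 88.67) / 2490 = 3.79 / 2490 = 0.001522.
Darcy flux q = K · i = 0.05124 × 0.001522 = 7.798e-05 m/day.
Seepage velocity v = q / n_e = 7.798e-05 / 0.24 = 0.0003249 m/day.
Travel time t = L / v = 2490 / 0.0003249 = 7.663e+06 days = 20980 years.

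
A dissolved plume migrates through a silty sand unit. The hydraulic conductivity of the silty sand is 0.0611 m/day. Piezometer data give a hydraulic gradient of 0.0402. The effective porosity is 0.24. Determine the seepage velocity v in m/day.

Hydraulic gradient i = 0.0402.
Darcy flux q = K · i = 0.06110 × 0.04020 = 0.002456 m/day.
Seepage velocity v = q / n_e = 0.002456 / 0.24 = 0.01023 m/day.

0.0102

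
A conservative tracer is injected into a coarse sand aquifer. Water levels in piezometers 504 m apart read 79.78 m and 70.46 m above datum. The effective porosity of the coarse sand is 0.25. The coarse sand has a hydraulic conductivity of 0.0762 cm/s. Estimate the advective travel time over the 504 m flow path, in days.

103

Convert K: 0.0762 cm/s × 864 = 65.84 m/day.
Hydraulic gradient i = (79.78 − 70.46) / 504 = 9.32 / 504 = 0.01849.
Darcy flux q = K · i = 65.84 × 0.01849 = 1.217 m/day.
Seepage velocity v = q / n_e = 1.217 / 0.25 = 4.870 m/day.
Travel time t = L / v = 504 / 4.870 = 103.5 days.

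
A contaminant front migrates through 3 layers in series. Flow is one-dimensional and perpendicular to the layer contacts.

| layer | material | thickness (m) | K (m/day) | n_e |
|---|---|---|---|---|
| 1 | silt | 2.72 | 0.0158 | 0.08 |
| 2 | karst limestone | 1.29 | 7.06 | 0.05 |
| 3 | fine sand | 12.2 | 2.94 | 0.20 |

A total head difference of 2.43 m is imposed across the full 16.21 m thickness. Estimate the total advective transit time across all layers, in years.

0.541

With flow normal to the layers, continuity requires the same specific discharge q through every layer.
Σ(b_i/K_i) = 2.72/0.0158 + 1.29/7.06 + 12.2/2.94 = 176.5 d.
q = Δh / Σ(b_i/K_i) = 2.43 / 176.5 = 0.01377 m/day.
In each layer the seepage velocity is v_i = q/n_i, so the layer transit time is t_i = b_i·n_i / q:
  layer 1 (silt): t_1 = 2.72 × 0.08 / 0.01377 = 15.80 d
  layer 2 (karst limestone): t_2 = 1.29 × 0.05 / 0.01377 = 4.684 d
  layer 3 (fine sand): t_3 = 12.2 × 0.20 / 0.01377 = 177.2 d
Total t = Σ t_i = 197.7 days = 0.5413 years.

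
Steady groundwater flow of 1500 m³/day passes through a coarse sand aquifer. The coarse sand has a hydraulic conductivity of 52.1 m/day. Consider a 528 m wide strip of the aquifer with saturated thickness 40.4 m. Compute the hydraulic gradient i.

Cross-sectional area A = 528 × 40.4 = 21331 m².
From Q = K·A·i, i = Q / (K·A) = 1500 / (52.10 × 21331) = 0.001350.

0.00135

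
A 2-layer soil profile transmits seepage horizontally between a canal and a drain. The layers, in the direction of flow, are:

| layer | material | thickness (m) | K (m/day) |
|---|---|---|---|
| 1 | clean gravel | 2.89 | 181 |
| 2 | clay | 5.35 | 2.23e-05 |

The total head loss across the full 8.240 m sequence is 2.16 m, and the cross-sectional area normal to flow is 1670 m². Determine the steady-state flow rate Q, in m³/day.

0.0150

Flow is perpendicular to layering, so the layers act in series and the equivalent K is the thickness-weighted harmonic mean.
Total thickness L = 2.89 + 5.35 = 8.240 m.
Σ(b_i/K_i) = 2.89/181 + 5.35/2.23e-05 = 2.399e+05 d.
K_eq = L / Σ(b_i/K_i) = 8.240 / 2.399e+05 = 3.435e-05 m/day.
Q = K_eq · A · (Δh/L) = 3.435e-05 × 1670 × (2.16/8.240) = 0.01504 m³/day.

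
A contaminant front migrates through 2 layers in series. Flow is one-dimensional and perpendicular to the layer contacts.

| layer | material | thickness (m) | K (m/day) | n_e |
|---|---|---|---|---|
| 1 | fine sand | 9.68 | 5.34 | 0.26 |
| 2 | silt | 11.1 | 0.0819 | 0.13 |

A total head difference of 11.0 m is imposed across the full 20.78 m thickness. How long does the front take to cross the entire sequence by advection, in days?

With flow normal to the layers, continuity requires the same specific discharge q through every layer.
Σ(b_i/K_i) = 9.68/5.34 + 11.1/0.0819 = 137.3 d.
q = Δh / Σ(b_i/K_i) = 11.0 / 137.3 = 0.08009 m/day.
In each layer the seepage velocity is v_i = q/n_i, so the layer transit time is t_i = b_i·n_i / q:
  layer 1 (fine sand): t_1 = 9.68 × 0.26 / 0.08009 = 31.42 d
  layer 2 (silt): t_2 = 11.1 × 0.13 / 0.08009 = 18.02 d
Total t = Σ t_i = 49.44 days.

49.4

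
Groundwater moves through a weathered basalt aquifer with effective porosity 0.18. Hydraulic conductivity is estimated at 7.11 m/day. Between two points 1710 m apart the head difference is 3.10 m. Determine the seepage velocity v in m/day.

Hydraulic gradient i = Δh / L = 3.10 / 1710 = 0.001813.
Darcy flux q = K · i = 7.110 × 0.001813 = 0.01289 m/day.
Seepage velocity v = q / n_e = 0.01289 / 0.18 = 0.07161 m/day.

0.0716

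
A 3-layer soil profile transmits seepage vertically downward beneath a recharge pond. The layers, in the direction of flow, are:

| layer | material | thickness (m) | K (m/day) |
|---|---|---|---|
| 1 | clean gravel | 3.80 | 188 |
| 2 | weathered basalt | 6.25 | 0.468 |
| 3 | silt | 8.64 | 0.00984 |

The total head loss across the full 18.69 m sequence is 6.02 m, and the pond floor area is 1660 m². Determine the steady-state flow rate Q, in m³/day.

11.2

Flow is perpendicular to layering, so the layers act in series and the equivalent K is the thickness-weighted harmonic mean.
Total thickness L = 3.80 + 6.25 + 8.64 = 18.69 m.
Σ(b_i/K_i) = 3.80/188 + 6.25/0.468 + 8.64/0.00984 = 891.4 d.
K_eq = L / Σ(b_i/K_i) = 18.69 / 891.4 = 0.02097 m/day.
Q = K_eq · A · (Δh/L) = 0.02097 × 1660 × (6.02/18.69) = 11.21 m³/day.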